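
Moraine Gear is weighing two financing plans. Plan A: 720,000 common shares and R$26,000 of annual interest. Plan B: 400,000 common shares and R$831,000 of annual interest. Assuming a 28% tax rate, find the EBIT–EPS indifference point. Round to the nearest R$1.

Set EPS_A = EPS_B: (EBIT − R$26,000)(1 − 0.28) ÷ 720,000 = (EBIT − R$831,000)(1 − 0.28) ÷ 400,000.
The (1 − t) factor cancels: (EBIT − 26,000) × 400,000 = (EBIT − 831,000) × 720,000.
EBIT × (720,000 − 400,000) = 831,000 × 720,000 − 26,000 × 400,000 = 587,920,000,000, so EBIT = 587,920,000,000 ÷ 320,000 = 1,837,250.00.

R$1,837,250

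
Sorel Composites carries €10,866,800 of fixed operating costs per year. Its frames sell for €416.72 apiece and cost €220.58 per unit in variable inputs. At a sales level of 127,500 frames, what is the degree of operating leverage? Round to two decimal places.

1.77

At 127,500 units, contribution = 127,500 × €196.14 = €25,007,850.00.
Operating income = contribution − fixed costs = €25,007,850.00 − €10,866,800 = €14,141,050.00.
DOL = contribution ÷ EBIT = €25,007,850.00 ÷ €14,141,050.00 = 1.7685.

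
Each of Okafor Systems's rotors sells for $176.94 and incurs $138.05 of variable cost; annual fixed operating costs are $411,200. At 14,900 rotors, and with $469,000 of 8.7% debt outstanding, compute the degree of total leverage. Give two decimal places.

Contribution at this volume is 14,900 × $38.89 = $579,461.00.
EBIT = $579,461.00 − $411,200 = $168,261.00. Interest = $40,803.00, so EBIT − I = $127,458.00.
Degree of total leverage = total CM / (EBIT − interest) = $579,461.00 / $127,458.00 = 4.5463.

4.55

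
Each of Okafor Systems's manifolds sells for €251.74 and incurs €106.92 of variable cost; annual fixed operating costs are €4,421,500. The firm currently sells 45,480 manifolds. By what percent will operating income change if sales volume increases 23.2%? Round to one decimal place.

Total contribution margin = 45,480 × €144.82 = €6,586,413.60.
Operating income = contribution − fixed costs = €6,586,413.60 − €4,421,500 = €2,164,913.60.
Degree of operating leverage = €6,586,413.60 / €2,164,913.60 = 3.0423.
So EBIT moves 3.0423 × (+23.2%) = +70.6%.

+70.6%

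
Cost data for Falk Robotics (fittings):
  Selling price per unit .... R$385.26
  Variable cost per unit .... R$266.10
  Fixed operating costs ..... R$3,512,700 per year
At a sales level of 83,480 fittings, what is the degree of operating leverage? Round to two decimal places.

1.55

At 83,480 units, contribution = 83,480 × R$119.16 = R$9,947,476.80.
Operating income = contribution − fixed costs = R$9,947,476.80 − R$3,512,700 = R$6,434,776.80.
DOL = contribution ÷ EBIT = R$9,947,476.80 ÷ R$6,434,776.80 = 1.5459.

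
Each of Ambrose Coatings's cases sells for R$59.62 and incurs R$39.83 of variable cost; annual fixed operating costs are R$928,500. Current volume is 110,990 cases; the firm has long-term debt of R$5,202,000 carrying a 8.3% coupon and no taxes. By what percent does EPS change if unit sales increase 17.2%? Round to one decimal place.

+45.2%

Contribution at this volume is 110,990 × R$19.79 = R$2,196,492.10.
Subtracting fixed costs: EBIT = R$2,196,492.10 − R$928,500 = R$1,267,992.10.
Interest = R$431,766.00, so EBIT − I = R$836,226.10.
Degree of combined leverage = contribution ÷ (EBIT − I) = R$2,196,492.10 ÷ R$836,226.10 = 2.6267.
%ΔEPS = DCL × %ΔSales = 2.6267 × +17.2% = +45.2%.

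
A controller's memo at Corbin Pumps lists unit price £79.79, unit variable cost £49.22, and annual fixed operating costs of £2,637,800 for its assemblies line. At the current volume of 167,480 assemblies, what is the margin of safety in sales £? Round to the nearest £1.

£6,478,373

Unit CM = price − variable cost = £79.79 − £49.22 = £30.57. Break-even units = £2,637,800 ÷ £30.57 = 86,287.21; break-even revenue = 86,287.21 × £79.79 = £6,884,856.46.
Current sales = 167,480 × £79.79 = £13,363,229.20.
Margin of safety = £13,363,229.20 − £6,884,856.46 = £6,478,373.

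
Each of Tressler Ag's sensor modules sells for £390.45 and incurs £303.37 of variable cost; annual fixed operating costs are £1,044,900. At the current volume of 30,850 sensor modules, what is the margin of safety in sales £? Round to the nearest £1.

£7,360,252

Contribution margin per unit = £390.45 − £303.37 = £87.08. Break-even units = £1,044,900 ÷ £87.08 = 11,999.31; break-even revenue = 11,999.31 × £390.45 = £4,685,130.97.
Current sales = 30,850 × £390.45 = £12,045,382.50.
Margin of safety = £12,045,382.50 − £4,685,130.97 = £7,360,252.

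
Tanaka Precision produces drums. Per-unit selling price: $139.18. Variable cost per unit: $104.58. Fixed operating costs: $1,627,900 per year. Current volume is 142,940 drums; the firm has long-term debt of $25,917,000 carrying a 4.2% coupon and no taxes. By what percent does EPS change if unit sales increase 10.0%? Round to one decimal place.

Total contribution margin = 142,940 × $34.60 = $4,945,724.00.
Operating income = contribution − fixed costs = $4,945,724.00 − $1,627,900 = $3,317,824.00.
Interest = $1,088,514.00, so EBIT − I = $2,229,310.00.
Degree of combined leverage = contribution ÷ (EBIT − I) = $4,945,724.00 ÷ $2,229,310.00 = 2.2185.
%ΔEPS = DCL × %ΔSales = 2.2185 × +10.0% = +22.2%.

+22.2%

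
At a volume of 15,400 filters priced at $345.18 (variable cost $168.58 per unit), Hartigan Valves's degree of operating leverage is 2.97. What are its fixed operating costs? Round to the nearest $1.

Total contribution margin = 15,400 × $176.60 = $2,719,640.00.
DOL = contribution / EBIT, so EBIT = $2,719,640.00 / 2.97 = $915,703.70.
And FC = contribution − EBIT = $2,719,640.00 − $915,703.70 = $1,803,936.

$1,803,936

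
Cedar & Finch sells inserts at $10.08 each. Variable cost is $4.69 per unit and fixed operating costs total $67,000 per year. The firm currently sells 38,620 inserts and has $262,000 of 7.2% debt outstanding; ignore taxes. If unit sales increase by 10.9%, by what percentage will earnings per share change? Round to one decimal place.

At 38,620 units, contribution = 38,620 × $5.39 = $208,161.80.
Subtracting fixed costs: EBIT = $208,161.80 − $67,000 = $141,161.80.
After interest of $18,864.00, pre-tax earnings = $122,297.80.
Degree of combined leverage = contribution ÷ (EBIT − I) = $208,161.80 ÷ $122,297.80 = 1.7021.
EPS therefore changes by 1.7021 × (+10.9%) = +18.6%.

+18.6%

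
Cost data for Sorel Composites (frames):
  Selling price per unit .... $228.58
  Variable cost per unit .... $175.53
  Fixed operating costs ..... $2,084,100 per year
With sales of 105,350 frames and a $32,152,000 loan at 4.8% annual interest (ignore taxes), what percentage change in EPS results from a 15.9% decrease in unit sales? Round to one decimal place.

-45.3%

Total contribution margin = 105,350 × $53.05 = $5,588,817.50.
Subtracting fixed costs: EBIT = $5,588,817.50 − $2,084,100 = $3,504,717.50.
Interest = $1,543,296.00, so EBIT − I = $1,961,421.50.
DCL = total CM / (EBIT − I) = $5,588,817.50 / $1,961,421.50 = 2.8494.
EPS therefore changes by 2.8494 × (-15.9%) = -45.3%.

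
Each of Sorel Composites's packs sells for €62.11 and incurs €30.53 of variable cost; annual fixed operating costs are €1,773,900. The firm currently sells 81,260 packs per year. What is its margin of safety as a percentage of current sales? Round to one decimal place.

Each unit contributes €62.11 − €30.53 = €31.58. Break-even units = €1,773,900 ÷ €31.58 = 56,171.63; break-even revenue = 56,171.63 × €62.11 = €3,488,819.79.
Actual sales revenue = 81,260 × €62.11 = €5,047,058.60.
Margin of safety = (€5,047,058.60 − €3,488,819.79) ÷ €5,047,058.60 = 30.9%.

30.9%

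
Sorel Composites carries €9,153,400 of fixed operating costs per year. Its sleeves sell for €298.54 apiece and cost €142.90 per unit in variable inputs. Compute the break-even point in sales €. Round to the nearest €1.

Contribution margin per unit = €298.54 − €142.90 = €155.64, a CM ratio of €155.64 ÷ €298.54 = 0.5213.
Break-even sales = FC ÷ CM ratio = €9,153,400 × €298.54 / €155.64 = €17,557,543.

€17,557,543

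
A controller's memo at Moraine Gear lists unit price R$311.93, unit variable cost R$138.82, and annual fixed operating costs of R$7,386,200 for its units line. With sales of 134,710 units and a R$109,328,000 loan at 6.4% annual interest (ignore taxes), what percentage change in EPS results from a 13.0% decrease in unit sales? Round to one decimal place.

Total contribution margin = 134,710 × R$173.11 = R$23,319,648.10.
Subtracting fixed costs: EBIT = R$23,319,648.10 − R$7,386,200 = R$15,933,448.10.
After interest of R$6,996,992.00, pre-tax earnings = R$8,936,456.10.
Degree of combined leverage = contribution ÷ (EBIT − I) = R$23,319,648.10 ÷ R$8,936,456.10 = 2.6095.
%ΔEPS = DCL × %ΔSales = 2.6095 × -13.0% = -33.9%.

-33.9%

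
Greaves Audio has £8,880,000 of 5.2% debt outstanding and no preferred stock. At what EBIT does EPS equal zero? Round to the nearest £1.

£461,760

Annual interest = 5.2% × £8,880,000 = £461,760.00.
Without preferred stock the financial break-even is simply EBIT = interest = £461,760.00.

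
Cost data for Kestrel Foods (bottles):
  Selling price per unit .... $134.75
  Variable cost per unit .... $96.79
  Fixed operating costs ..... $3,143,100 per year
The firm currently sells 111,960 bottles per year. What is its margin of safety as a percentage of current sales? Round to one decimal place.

26.0%

Unit CM = price − variable cost = $134.75 − $96.79 = $37.96. Break-even units = $3,143,100 ÷ $37.96 = 82,800.32; break-even revenue = 82,800.32 × $134.75 = $11,157,342.60.
Current sales = 111,960 × $134.75 = $15,086,610.00.
Margin of safety = ($15,086,610.00 − $11,157,342.60) ÷ $15,086,610.00 = 26.0%.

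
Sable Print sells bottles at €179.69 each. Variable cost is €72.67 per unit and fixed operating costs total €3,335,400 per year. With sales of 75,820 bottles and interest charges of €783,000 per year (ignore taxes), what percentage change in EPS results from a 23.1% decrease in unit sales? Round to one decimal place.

-46.9%

Contribution at this volume is 75,820 × €107.02 = €8,114,256.40.
Operating income = contribution − fixed costs = €8,114,256.40 − €3,335,400 = €4,778,856.40.
Interest = €783,000.00, so EBIT − I = €3,995,856.40.
Degree of combined leverage = contribution ÷ (EBIT − I) = €8,114,256.40 ÷ €3,995,856.40 = 2.0307.
EPS therefore changes by 2.0307 × (-23.1%) = -46.9%.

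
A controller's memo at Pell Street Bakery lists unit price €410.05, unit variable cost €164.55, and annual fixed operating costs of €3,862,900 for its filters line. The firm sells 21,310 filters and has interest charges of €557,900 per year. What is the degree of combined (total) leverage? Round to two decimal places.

Contribution at this volume is 21,310 × €245.50 = €5,231,605.00.
Subtracting fixed costs: EBIT = €5,231,605.00 − €3,862,900 = €1,368,705.00. Interest = €557,900.00.
DOL = €5,231,605.00 ÷ €1,368,705.00 = 3.8223; DFL = €1,368,705.00 ÷ €810,805.00 = 1.6881.
Combined leverage = 3.8223 × 1.6881 = 6.4524.

6.45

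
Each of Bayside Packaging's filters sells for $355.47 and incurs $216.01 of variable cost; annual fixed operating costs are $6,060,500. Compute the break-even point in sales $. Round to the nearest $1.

$15,447,626

Contribution margin per unit = $355.47 − $216.01 = $139.46, a CM ratio of $139.46 ÷ $355.47 = 0.3923.
Break-even revenue = fixed costs × price ÷ CM = $6,060,500 × $355.47 ÷ $139.46 = $15,447,626.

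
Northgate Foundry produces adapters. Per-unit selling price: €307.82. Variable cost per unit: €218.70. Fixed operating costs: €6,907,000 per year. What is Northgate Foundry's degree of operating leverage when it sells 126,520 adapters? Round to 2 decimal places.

2.58

Contribution at this volume is 126,520 × €89.12 = €11,275,462.40.
Subtracting fixed costs: EBIT = €11,275,462.40 − €6,907,000 = €4,368,462.40.
Degree of operating leverage = €11,275,462.40 / €4,368,462.40 = 2.5811.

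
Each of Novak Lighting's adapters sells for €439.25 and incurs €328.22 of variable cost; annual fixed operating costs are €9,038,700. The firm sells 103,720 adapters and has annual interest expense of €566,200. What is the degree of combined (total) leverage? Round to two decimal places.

At 103,720 units, contribution = 103,720 × €111.03 = €11,516,031.60.
EBIT = €11,516,031.60 − €9,038,700 = €2,477,331.60. Interest = €566,200.00.
DOL = €11,516,031.60 ÷ €2,477,331.60 = 4.6486; DFL = €2,477,331.60 ÷ €1,911,131.60 = 1.2963.
DCL = DOL × DFL = 4.6486 × 1.2963 = 6.0260.

6.03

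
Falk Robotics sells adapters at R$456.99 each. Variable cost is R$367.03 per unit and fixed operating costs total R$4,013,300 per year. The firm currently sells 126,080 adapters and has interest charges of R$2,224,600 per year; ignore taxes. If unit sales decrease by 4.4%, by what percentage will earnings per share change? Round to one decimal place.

Total contribution margin = 126,080 × R$89.96 = R$11,342,156.80.
Subtracting fixed costs: EBIT = R$11,342,156.80 − R$4,013,300 = R$7,328,856.80.
Interest = R$2,224,600.00, so EBIT − I = R$5,104,256.80.
DCL = total CM / (EBIT − I) = R$11,342,156.80 / R$5,104,256.80 = 2.2221.
EPS therefore changes by 2.2221 × (-4.4%) = -9.8%.

-9.8%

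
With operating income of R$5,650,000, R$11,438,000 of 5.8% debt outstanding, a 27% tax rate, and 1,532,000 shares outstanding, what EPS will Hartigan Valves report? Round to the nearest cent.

R$2.38

Interest = R$663,404.00, so EBT = R$5,650,000 − R$663,404.00 = R$4,986,596.00.
Net income = R$4,986,596.00 × (1 − 0.27) = R$3,640,215.08.
EPS = R$3,640,215.08 ÷ 1,532,000 = R$2.38.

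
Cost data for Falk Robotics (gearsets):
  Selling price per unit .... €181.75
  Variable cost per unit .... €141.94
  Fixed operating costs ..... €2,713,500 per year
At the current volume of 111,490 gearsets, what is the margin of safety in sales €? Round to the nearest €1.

€7,874,997

Unit CM = price − variable cost = €181.75 − €141.94 = €39.81. Break-even units = €2,713,500 ÷ €39.81 = 68,161.27; break-even revenue = 68,161.27 × €181.75 = €12,388,310.10.
Actual sales revenue = 111,490 × €181.75 = €20,263,307.50.
Margin of safety = €20,263,307.50 − €12,388,310.10 = €7,874,997.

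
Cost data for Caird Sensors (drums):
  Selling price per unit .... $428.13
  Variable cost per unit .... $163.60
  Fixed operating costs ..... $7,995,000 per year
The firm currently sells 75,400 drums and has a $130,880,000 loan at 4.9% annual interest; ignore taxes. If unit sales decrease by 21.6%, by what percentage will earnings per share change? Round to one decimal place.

-77.8%

At 75,400 units, contribution = 75,400 × $264.53 = $19,945,562.00.
Subtracting fixed costs: EBIT = $19,945,562.00 − $7,995,000 = $11,950,562.00.
After interest of $6,413,120.00, pre-tax earnings = $5,537,442.00.
Degree of combined leverage = contribution ÷ (EBIT − I) = $19,945,562.00 ÷ $5,537,442.00 = 3.6019.
EPS therefore changes by 3.6019 × (-21.6%) = -77.8%.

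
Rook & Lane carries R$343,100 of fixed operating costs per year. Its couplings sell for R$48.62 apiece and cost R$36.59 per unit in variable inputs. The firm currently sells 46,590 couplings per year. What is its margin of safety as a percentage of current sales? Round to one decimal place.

38.8%

Unit CM = price − variable cost = R$48.62 − R$36.59 = R$12.03. Break-even units = R$343,100 ÷ R$12.03 = 28,520.37; break-even revenue = 28,520.37 × R$48.62 = R$1,386,660.18.
Actual sales revenue = 46,590 × R$48.62 = R$2,265,205.80.
Margin of safety = (R$2,265,205.80 − R$1,386,660.18) ÷ R$2,265,205.80 = 38.8%.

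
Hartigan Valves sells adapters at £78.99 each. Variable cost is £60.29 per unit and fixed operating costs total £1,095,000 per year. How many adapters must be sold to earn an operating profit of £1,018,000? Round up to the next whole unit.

Unit CM = price − variable cost = £78.99 − £60.29 = £18.70.
Need Q such that Q × £18.70 − £1,095,000 = £1,018,000, i.e. Q = £2,113,000 / £18.70 = 112,994.65 → 112,995.

112,995 adapters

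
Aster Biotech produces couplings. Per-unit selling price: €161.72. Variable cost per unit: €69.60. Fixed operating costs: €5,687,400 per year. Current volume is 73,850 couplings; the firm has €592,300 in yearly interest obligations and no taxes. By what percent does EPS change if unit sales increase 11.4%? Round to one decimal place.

+148.2%

At 73,850 units, contribution = 73,850 × €92.12 = €6,803,062.00.
Subtracting fixed costs: EBIT = €6,803,062.00 − €5,687,400 = €1,115,662.00.
After interest of €592,300.00, pre-tax earnings = €523,362.00.
DCL = total CM / (EBIT − I) = €6,803,062.00 / €523,362.00 = 12.9988.
EPS therefore changes by 12.9988 × (+11.4%) = +148.2%.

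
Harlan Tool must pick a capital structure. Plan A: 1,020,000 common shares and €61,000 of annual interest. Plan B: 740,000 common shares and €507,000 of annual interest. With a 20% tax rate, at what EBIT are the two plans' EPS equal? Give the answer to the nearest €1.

€1,685,714

At indifference, (EBIT − 61,000)(1 − t)/1,020,000 = (EBIT − 507,000)(1 − t)/740,000.
Cancelling (1 − t) and cross-multiplying: 740,000·(EBIT − 61,000) = 1,020,000·(EBIT − 507,000).
EBIT × (1,020,000 − 740,000) = 507,000 × 1,020,000 − 61,000 × 740,000 = 472,000,000,000, so EBIT = 472,000,000,000 ÷ 280,000 = 1,685,714.29.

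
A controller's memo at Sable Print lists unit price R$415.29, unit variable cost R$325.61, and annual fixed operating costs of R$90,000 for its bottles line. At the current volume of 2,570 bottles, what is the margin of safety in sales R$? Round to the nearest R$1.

R$650,523

Unit CM = price − variable cost = R$415.29 − R$325.61 = R$89.68. Break-even units = R$90,000 ÷ R$89.68 = 1,003.57; break-even revenue = 1,003.57 × R$415.29 = R$416,771.86.
Current sales = 2,570 × R$415.29 = R$1,067,295.30.
Margin of safety = R$1,067,295.30 − R$416,771.86 = R$650,523.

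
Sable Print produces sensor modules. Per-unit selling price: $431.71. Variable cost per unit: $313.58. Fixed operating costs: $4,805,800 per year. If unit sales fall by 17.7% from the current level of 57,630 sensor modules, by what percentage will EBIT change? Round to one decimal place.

-60.2%

Total contribution margin = 57,630 × $118.13 = $6,807,831.90.
EBIT = $6,807,831.90 − $4,805,800 = $2,002,031.90.
So DOL = total CM / EBIT = $6,807,831.90 / $2,002,031.90 = 3.4005.
So EBIT moves 3.4005 × (-17.7%) = -60.2%.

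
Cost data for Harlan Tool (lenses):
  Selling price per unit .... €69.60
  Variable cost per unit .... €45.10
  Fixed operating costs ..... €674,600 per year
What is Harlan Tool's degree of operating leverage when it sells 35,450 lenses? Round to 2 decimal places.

At 35,450 units, contribution = 35,450 × €24.50 = €868,525.00.
EBIT = €868,525.00 − €674,600 = €193,925.00.
DOL = contribution ÷ EBIT = €868,525.00 ÷ €193,925.00 = 4.4787.

4.48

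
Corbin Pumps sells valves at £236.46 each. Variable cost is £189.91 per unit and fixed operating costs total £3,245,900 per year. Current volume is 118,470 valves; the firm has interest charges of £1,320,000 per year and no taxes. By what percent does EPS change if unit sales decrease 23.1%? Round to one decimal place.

Contribution at this volume is 118,470 × £46.55 = £5,514,778.50.
Subtracting fixed costs: EBIT = £5,514,778.50 − £3,245,900 = £2,268,878.50.
After interest of £1,320,000.00, pre-tax earnings = £948,878.50.
Degree of combined leverage = contribution ÷ (EBIT − I) = £5,514,778.50 ÷ £948,878.50 = 5.8119.
%ΔEPS = DCL × %ΔSales = 5.8119 × -23.1% = -134.3%.

-134.3%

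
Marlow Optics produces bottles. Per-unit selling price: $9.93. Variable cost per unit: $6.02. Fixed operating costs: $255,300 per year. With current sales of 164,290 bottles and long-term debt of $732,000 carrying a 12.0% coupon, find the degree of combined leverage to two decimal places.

2.15

Total contribution margin = 164,290 × $3.91 = $642,373.90.
Subtracting fixed costs: EBIT = $642,373.90 − $255,300 = $387,073.90. Interest = $87,840.00, so EBIT − I = $299,233.90.
Degree of total leverage = total CM / (EBIT − interest) = $642,373.90 / $299,233.90 = 2.1467.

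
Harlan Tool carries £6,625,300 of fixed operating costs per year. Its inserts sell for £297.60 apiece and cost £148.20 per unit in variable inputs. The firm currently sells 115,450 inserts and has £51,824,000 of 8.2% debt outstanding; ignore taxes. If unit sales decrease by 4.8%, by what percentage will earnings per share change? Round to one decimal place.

Contribution at this volume is 115,450 × £149.40 = £17,248,230.00.
EBIT = £17,248,230.00 − £6,625,300 = £10,622,930.00.
After interest of £4,249,568.00, pre-tax earnings = £6,373,362.00.
DCL = total CM / (EBIT − I) = £17,248,230.00 / £6,373,362.00 = 2.7063.
EPS therefore changes by 2.7063 × (-4.8%) = -13.0%.

-13.0%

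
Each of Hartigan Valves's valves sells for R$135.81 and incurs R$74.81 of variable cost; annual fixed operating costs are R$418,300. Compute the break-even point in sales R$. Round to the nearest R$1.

R$931,300

Contribution margin per unit = R$135.81 − R$74.81 = R$61.00, a CM ratio of R$61.00 ÷ R$135.81 = 0.4492.
Break-even sales = FC ÷ CM ratio = R$418,300 × R$135.81 / R$61.00 = R$931,300.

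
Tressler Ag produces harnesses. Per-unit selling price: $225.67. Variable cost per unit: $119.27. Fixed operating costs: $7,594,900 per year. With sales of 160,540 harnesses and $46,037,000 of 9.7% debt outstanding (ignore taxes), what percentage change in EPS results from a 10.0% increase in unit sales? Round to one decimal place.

At 160,540 units, contribution = 160,540 × $106.40 = $17,081,456.00.
Subtracting fixed costs: EBIT = $17,081,456.00 − $7,594,900 = $9,486,556.00.
After interest of $4,465,589.00, pre-tax earnings = $5,020,967.00.
Degree of combined leverage = contribution ÷ (EBIT − I) = $17,081,456.00 ÷ $5,020,967.00 = 3.4020.
EPS therefore changes by 3.4020 × (+10.0%) = +34.0%.

+34.0%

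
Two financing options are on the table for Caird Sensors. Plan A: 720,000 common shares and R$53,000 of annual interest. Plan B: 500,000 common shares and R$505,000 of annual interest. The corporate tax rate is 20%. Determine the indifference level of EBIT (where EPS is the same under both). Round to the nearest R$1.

At indifference, (EBIT − 53,000)(1 − t)/720,000 = (EBIT − 505,000)(1 − t)/500,000.
The (1 − t) factor cancels: (EBIT − 53,000) × 500,000 = (EBIT − 505,000) × 720,000.
EBIT × (720,000 − 500,000) = 505,000 × 720,000 − 53,000 × 500,000 = 337,100,000,000, so EBIT = 337,100,000,000 ÷ 220,000 = 1,532,272.73.

R$1,532,273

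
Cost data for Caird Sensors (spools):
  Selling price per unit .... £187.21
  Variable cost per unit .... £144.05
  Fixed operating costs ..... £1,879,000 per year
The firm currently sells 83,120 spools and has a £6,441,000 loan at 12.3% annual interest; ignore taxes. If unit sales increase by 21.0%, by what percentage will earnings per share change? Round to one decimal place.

Contribution at this volume is 83,120 × £43.16 = £3,587,459.20.
Subtracting fixed costs: EBIT = £3,587,459.20 − £1,879,000 = £1,708,459.20.
Interest = £792,243.00, so EBIT − I = £916,216.20.
Degree of combined leverage = contribution ÷ (EBIT − I) = £3,587,459.20 ÷ £916,216.20 = 3.9155.
%ΔEPS = DCL × %ΔSales = 3.9155 × +21.0% = +82.2%.

+82.2%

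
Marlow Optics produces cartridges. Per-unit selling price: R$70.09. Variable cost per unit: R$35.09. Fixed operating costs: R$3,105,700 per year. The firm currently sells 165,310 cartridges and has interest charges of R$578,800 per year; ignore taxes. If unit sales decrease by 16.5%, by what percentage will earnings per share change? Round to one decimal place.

Total contribution margin = 165,310 × R$35.00 = R$5,785,850.00.
EBIT = R$5,785,850.00 − R$3,105,700 = R$2,680,150.00.
After interest of R$578,800.00, pre-tax earnings = R$2,101,350.00.
DCL = total CM / (EBIT − I) = R$5,785,850.00 / R$2,101,350.00 = 2.7534.
EPS therefore changes by 2.7534 × (-16.5%) = -45.4%.

-45.4%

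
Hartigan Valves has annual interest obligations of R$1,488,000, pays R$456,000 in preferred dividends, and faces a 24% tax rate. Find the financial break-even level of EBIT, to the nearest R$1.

Grossing the preferred dividend up to pre-tax terms: R$456,000 / (1 − 0.24) = R$600,000.00.
Financial break-even EBIT = interest + D_p ÷ (1 − t) = R$1,488,000 + R$600,000.00 = R$2,088,000.00.

R$2,088,000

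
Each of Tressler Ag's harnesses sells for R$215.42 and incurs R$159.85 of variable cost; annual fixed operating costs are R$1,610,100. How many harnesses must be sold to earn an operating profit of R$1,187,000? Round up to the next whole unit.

Each unit contributes R$215.42 − R$159.85 = R$55.57.
Units = (FC + target) / CM = (R$1,610,100 + R$1,187,000) / R$55.57 = 50,334.71, so 50,335 harnesses.

50,335 harnesses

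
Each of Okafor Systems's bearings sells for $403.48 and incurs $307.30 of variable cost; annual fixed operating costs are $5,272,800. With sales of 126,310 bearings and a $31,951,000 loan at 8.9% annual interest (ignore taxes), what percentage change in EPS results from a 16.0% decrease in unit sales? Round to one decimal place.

At 126,310 units, contribution = 126,310 × $96.18 = $12,148,495.80.
EBIT = $12,148,495.80 − $5,272,800 = $6,875,695.80.
Interest = $2,843,639.00, so EBIT − I = $4,032,056.80.
DCL = total CM / (EBIT − I) = $12,148,495.80 / $4,032,056.80 = 3.0130.
%ΔEPS = DCL × %ΔSales = 3.0130 × -16.0% = -48.2%.

-48.2%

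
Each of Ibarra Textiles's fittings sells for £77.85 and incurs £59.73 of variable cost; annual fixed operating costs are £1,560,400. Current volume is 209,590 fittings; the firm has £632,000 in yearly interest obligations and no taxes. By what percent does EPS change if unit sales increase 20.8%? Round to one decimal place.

+49.2%

Contribution at this volume is 209,590 × £18.12 = £3,797,770.80.
EBIT = £3,797,770.80 − £1,560,400 = £2,237,370.80.
Interest = £632,000.00, so EBIT − I = £1,605,370.80.
Degree of combined leverage = contribution ÷ (EBIT − I) = £3,797,770.80 ÷ £1,605,370.80 = 2.3657.
%ΔEPS = DCL × %ΔSales = 2.3657 × +20.8% = +49.2%.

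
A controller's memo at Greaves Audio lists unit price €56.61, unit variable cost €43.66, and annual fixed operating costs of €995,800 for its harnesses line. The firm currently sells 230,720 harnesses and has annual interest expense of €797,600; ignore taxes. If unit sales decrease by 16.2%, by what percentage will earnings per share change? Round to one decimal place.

Total contribution margin = 230,720 × €12.95 = €2,987,824.00.
EBIT = €2,987,824.00 − €995,800 = €1,992,024.00.
After interest of €797,600.00, pre-tax earnings = €1,194,424.00.
DCL = total CM / (EBIT − I) = €2,987,824.00 / €1,194,424.00 = 2.5015.
EPS therefore changes by 2.5015 × (-16.2%) = -40.5%.

-40.5%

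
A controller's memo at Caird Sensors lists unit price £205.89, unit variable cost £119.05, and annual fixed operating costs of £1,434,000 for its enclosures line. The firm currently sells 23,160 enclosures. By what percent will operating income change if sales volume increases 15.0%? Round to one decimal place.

+52.3%

Contribution at this volume is 23,160 × £86.84 = £2,011,214.40.
Subtracting fixed costs: EBIT = £2,011,214.40 − £1,434,000 = £577,214.40.
DOL = contribution ÷ EBIT = £2,011,214.40 ÷ £577,214.40 = 3.4843.
So EBIT moves 3.4843 × (+15.0%) = +52.3%.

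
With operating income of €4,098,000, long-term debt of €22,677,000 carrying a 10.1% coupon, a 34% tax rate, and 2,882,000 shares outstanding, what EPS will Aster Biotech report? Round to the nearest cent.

€0.41

Pre-tax income = €4,098,000 − €2,290,377.00 = €1,807,623.00.
After tax at 34%: net income = €1,807,623.00 × 0.66 = €1,193,031.18.
Per share: €1,193,031.18 / 2,882,000 shares = €0.41.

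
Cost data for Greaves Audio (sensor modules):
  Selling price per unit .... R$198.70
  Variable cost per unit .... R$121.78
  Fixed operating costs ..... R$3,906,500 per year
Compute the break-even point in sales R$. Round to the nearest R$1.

Contribution margin per unit = R$198.70 − R$121.78 = R$76.92, a CM ratio of R$76.92 ÷ R$198.70 = 0.3871.
Break-even sales = FC ÷ CM ratio = R$3,906,500 × R$198.70 / R$76.92 = R$10,091,284.

R$10,091,284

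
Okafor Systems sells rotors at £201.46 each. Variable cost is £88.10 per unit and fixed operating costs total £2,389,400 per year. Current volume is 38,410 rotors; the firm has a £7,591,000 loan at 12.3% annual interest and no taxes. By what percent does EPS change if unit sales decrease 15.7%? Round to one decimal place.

Total contribution margin = 38,410 × £113.36 = £4,354,157.60.
Subtracting fixed costs: EBIT = £4,354,157.60 − £2,389,400 = £1,964,757.60.
Interest = £933,693.00, so EBIT − I = £1,031,064.60.
Degree of combined leverage = contribution ÷ (EBIT − I) = £4,354,157.60 ÷ £1,031,064.60 = 4.2230.
%ΔEPS = DCL × %ΔSales = 4.2230 × -15.7% = -66.3%.

-66.3%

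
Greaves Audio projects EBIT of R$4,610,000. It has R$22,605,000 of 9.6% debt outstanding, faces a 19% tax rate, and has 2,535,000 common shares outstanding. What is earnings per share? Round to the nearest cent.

Pre-tax income = R$4,610,000 − R$2,170,080.00 = R$2,439,920.00.
Net income = R$2,439,920.00 × (1 − 0.19) = R$1,976,335.20.
Per share: R$1,976,335.20 / 2,535,000 shares = R$0.78.

R$0.78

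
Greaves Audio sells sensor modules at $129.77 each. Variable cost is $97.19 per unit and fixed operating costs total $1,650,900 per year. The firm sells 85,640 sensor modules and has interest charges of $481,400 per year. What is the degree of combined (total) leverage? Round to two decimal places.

4.24

Total contribution margin = 85,640 × $32.58 = $2,790,151.20.
EBIT = $2,790,151.20 − $1,650,900 = $1,139,251.20. Interest = $481,400.00, so EBIT − I = $657,851.20.
Degree of total leverage = total CM / (EBIT − interest) = $2,790,151.20 / $657,851.20 = 4.2413.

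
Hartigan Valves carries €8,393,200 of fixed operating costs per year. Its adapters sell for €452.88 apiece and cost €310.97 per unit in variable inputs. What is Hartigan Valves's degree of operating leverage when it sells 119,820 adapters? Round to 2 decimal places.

1.97

Total contribution margin = 119,820 × €141.91 = €17,003,656.20.
EBIT = €17,003,656.20 − €8,393,200 = €8,610,456.20.
DOL = contribution ÷ EBIT = €17,003,656.20 ÷ €8,610,456.20 = 1.9748.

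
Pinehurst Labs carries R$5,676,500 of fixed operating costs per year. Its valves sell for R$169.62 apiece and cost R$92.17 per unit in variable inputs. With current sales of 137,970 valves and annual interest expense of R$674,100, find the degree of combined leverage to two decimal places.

2.46

Contribution at this volume is 137,970 × R$77.45 = R$10,685,776.50.
EBIT = R$10,685,776.50 − R$5,676,500 = R$5,009,276.50. Interest = R$674,100.00.
DOL = R$10,685,776.50 ÷ R$5,009,276.50 = 2.1332; DFL = R$5,009,276.50 ÷ R$4,335,176.50 = 1.1555.
Combined leverage = 2.1332 × 1.1555 = 2.4649.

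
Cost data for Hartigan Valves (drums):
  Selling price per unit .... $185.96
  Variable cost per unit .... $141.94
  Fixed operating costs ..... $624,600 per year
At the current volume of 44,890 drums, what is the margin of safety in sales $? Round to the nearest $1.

Unit CM = price − variable cost = $185.96 − $141.94 = $44.02. Break-even units = $624,600 ÷ $44.02 = 14,189.00; break-even revenue = 14,189.00 × $185.96 = $2,638,587.37.
Actual sales revenue = 44,890 × $185.96 = $8,347,744.40.
Margin of safety = $8,347,744.40 − $2,638,587.37 = $5,709,157.

$5,709,157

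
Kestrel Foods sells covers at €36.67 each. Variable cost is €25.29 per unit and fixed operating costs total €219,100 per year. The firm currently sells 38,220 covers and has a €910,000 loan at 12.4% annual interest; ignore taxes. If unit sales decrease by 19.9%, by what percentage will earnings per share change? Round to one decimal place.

Contribution at this volume is 38,220 × €11.38 = €434,943.60.
Operating income = contribution − fixed costs = €434,943.60 − €219,100 = €215,843.60.
Interest = €112,840.00, so EBIT − I = €103,003.60.
DCL = total CM / (EBIT − I) = €434,943.60 / €103,003.60 = 4.2226.
EPS therefore changes by 4.2226 × (-19.9%) = -84.0%.

-84.0%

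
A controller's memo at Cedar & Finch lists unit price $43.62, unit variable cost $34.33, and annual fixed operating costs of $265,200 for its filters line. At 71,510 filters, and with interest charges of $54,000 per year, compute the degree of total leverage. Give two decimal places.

1.92

Contribution at this volume is 71,510 × $9.29 = $664,327.90.
Operating income = contribution − fixed costs = $664,327.90 − $265,200 = $399,127.90. Interest = $54,000.00.
DOL = $664,327.90 ÷ $399,127.90 = 1.6644; DFL = $399,127.90 ÷ $345,127.90 = 1.1565.
Combined leverage = 1.6644 × 1.1565 = 1.9249.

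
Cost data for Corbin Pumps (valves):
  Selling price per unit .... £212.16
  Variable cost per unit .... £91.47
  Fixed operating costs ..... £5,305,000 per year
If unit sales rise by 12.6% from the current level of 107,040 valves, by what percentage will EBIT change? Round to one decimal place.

Contribution at this volume is 107,040 × £120.69 = £12,918,657.60.
Operating income = contribution − fixed costs = £12,918,657.60 − £5,305,000 = £7,613,657.60.
Degree of operating leverage = £12,918,657.60 / £7,613,657.60 = 1.6968.
So EBIT moves 1.6968 × (+12.6%) = +21.4%.

+21.4%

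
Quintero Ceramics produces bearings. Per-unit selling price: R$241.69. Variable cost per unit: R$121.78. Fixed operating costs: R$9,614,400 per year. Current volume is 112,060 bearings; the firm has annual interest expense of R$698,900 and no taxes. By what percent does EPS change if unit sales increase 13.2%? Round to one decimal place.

+56.8%

Contribution at this volume is 112,060 × R$119.91 = R$13,437,114.60.
Subtracting fixed costs: EBIT = R$13,437,114.60 − R$9,614,400 = R$3,822,714.60.
After interest of R$698,900.00, pre-tax earnings = R$3,123,814.60.
Degree of combined leverage = contribution ÷ (EBIT − I) = R$13,437,114.60 ÷ R$3,123,814.60 = 4.3015.
%ΔEPS = DCL × %ΔSales = 4.3015 × +13.2% = +56.8%.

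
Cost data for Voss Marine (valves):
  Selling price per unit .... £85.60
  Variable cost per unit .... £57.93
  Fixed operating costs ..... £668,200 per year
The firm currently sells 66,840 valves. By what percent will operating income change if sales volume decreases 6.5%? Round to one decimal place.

-10.2%

Contribution at this volume is 66,840 × £27.67 = £1,849,462.80.
Subtracting fixed costs: EBIT = £1,849,462.80 − £668,200 = £1,181,262.80.
Degree of operating leverage = £1,849,462.80 / £1,181,262.80 = 1.5657.
So EBIT moves 1.5657 × (-6.5%) = -10.2%.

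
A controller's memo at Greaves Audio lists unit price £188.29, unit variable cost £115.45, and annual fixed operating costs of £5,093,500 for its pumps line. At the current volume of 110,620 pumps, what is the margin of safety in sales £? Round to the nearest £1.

£7,662,040

Unit CM = price − variable cost = £188.29 − £115.45 = £72.84. Break-even units = £5,093,500 ÷ £72.84 = 69,927.24; break-even revenue = 69,927.24 × £188.29 = £13,166,599.60.
Current sales = 110,620 × £188.29 = £20,828,639.80.
Margin of safety = £20,828,639.80 − £13,166,599.60 = £7,662,040.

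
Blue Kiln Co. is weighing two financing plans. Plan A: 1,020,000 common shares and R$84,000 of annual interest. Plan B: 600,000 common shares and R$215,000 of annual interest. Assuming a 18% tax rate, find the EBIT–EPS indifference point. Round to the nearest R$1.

R$402,143

At indifference, (EBIT − 84,000)(1 − t)/1,020,000 = (EBIT − 215,000)(1 − t)/600,000.
The (1 − t) factor cancels: (EBIT − 84,000) × 600,000 = (EBIT − 215,000) × 1,020,000.
EBIT × (1,020,000 − 600,000) = 215,000 × 1,020,000 − 84,000 × 600,000 = 168,900,000,000, so EBIT = 168,900,000,000 ÷ 420,000 = 402,142.86.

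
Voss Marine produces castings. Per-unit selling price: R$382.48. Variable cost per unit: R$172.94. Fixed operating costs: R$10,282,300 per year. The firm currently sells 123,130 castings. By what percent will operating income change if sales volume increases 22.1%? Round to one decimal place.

+36.7%

At 123,130 units, contribution = 123,130 × R$209.54 = R$25,800,660.20.
EBIT = R$25,800,660.20 − R$10,282,300 = R$15,518,360.20.
DOL = contribution ÷ EBIT = R$25,800,660.20 ÷ R$15,518,360.20 = 1.6626.
%ΔEBIT = DOL × %ΔSales = 1.6626 × +22.1% = +36.7%.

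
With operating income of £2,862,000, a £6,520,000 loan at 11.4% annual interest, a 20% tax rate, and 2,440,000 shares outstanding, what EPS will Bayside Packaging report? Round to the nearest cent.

Interest = £743,280.00, so EBT = £2,862,000 − £743,280.00 = £2,118,720.00.
Net income = £2,118,720.00 × (1 − 0.20) = £1,694,976.00.
Per share: £1,694,976.00 / 2,440,000 shares = £0.69.

£0.69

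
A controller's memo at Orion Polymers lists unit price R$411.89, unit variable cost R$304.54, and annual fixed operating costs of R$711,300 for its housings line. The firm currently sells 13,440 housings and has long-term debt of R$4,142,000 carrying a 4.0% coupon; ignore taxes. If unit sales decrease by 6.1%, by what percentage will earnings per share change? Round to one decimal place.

-15.6%

Total contribution margin = 13,440 × R$107.35 = R$1,442,784.00.
EBIT = R$1,442,784.00 − R$711,300 = R$731,484.00.
Interest = R$165,680.00, so EBIT − I = R$565,804.00.
DCL = total CM / (EBIT − I) = R$1,442,784.00 / R$565,804.00 = 2.5500.
EPS therefore changes by 2.5500 × (-6.1%) = -15.6%.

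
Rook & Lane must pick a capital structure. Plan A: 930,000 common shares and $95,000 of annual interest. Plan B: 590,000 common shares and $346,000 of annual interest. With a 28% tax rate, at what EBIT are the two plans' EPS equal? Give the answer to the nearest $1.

At indifference, (EBIT − 95,000)(1 − t)/930,000 = (EBIT − 346,000)(1 − t)/590,000.
The (1 − t) factor cancels: (EBIT − 95,000) × 590,000 = (EBIT − 346,000) × 930,000.
EBIT × (930,000 − 590,000) = 346,000 × 930,000 − 95,000 × 590,000 = 265,730,000,000, so EBIT = 265,730,000,000 ÷ 340,000 = 781,558.82.

$781,559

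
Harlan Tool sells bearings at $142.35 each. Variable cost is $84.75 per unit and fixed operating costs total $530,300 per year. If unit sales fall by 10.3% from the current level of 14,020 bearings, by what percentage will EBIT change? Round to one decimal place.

-30.0%

Contribution at this volume is 14,020 × $57.60 = $807,552.00.
Subtracting fixed costs: EBIT = $807,552.00 − $530,300 = $277,252.00.
So DOL = total CM / EBIT = $807,552.00 / $277,252.00 = 2.9127.
Operating income changes by 2.9127 × -10.3% = -30.0%.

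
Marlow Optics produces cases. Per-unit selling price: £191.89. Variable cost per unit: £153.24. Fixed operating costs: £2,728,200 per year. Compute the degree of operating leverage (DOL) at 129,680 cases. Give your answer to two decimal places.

Contribution at this volume is 129,680 × £38.65 = £5,012,132.00.
EBIT = £5,012,132.00 − £2,728,200 = £2,283,932.00.
Degree of operating leverage = £5,012,132.00 / £2,283,932.00 = 2.1945.

2.19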